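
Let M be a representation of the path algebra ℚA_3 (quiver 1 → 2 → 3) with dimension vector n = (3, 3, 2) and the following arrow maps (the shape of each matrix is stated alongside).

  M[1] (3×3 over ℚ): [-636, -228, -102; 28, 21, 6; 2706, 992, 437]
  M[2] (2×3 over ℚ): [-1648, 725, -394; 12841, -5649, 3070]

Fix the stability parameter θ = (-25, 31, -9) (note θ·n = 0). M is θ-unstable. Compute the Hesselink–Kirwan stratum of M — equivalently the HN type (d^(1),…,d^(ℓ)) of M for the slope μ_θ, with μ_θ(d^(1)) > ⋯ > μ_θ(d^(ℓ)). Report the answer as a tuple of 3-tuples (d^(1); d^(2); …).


Via rank(M_{q-1}∘⋯∘M_p): M ≅ I[1,1], I[1,3]^2, I[2,2].
μ_θ-semistable layers: μ^(1)=31; μ^(2)=11; μ^(3)=-25

((0, 1, 0); (0, 2, 2); (3, 0, 0))


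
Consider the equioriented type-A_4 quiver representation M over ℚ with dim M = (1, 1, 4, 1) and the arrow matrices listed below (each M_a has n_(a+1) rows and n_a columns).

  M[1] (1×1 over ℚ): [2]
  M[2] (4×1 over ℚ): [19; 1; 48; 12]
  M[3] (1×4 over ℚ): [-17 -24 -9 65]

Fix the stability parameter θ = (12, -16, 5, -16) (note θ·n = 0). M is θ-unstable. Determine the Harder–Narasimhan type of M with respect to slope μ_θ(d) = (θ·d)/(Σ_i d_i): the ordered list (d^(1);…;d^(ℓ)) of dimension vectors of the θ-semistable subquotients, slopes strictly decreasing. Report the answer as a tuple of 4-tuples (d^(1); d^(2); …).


Barcode: M ≅ I[1,4], I[3,3]^3. HN layers by μ_θ (2 steps, strictly decreasing):
  μ^(1)=5; μ^(2)=-15/4

((0, 0, 3, 0); (1, 1, 1, 1))


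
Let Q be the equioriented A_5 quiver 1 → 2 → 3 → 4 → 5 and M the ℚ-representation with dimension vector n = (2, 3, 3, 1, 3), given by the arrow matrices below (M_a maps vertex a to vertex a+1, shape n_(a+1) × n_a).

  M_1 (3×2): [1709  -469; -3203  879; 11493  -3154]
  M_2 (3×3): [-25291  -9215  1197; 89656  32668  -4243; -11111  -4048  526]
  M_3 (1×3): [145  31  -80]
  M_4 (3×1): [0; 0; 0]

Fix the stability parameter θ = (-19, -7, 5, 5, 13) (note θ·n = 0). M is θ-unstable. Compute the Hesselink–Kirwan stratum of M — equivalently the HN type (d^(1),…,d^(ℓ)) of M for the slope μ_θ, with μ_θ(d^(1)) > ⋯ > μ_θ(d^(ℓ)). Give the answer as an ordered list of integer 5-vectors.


Via rank(M_{q-1}∘⋯∘M_p): M ≅ I[1,3], I[1,4], I[2,3], I[5,5]^3.
μ_θ-semistable layers: μ^(1)=13; μ^(2)=5; μ^(3)=-7; μ^(4)=-19

((0, 0, 0, 0, 3); (0, 0, 3, 1, 0); (0, 3, 0, 0, 0); (2, 0, 0, 0, 0))


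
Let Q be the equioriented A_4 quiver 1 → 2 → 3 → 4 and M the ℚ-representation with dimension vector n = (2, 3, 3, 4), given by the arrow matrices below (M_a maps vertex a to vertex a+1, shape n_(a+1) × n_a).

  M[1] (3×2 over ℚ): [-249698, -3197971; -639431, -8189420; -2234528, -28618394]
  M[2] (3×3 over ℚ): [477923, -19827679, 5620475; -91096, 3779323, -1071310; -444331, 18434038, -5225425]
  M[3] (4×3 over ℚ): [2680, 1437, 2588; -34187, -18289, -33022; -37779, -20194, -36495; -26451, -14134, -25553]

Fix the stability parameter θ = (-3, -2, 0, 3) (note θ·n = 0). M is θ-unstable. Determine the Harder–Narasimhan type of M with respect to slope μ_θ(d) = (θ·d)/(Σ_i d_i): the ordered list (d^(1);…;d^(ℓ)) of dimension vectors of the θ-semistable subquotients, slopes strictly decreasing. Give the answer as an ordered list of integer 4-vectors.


Interval decomposition of M: I[1,4]^2, I[2,2], I[3,4], I[4,4].
HN type (ℓ=4): μ^(1)=3; μ^(2)=0; μ^(3)=-2; μ^(4)=-3

((0, 0, 0, 4); (0, 0, 3, 0); (0, 3, 0, 0); (2, 0, 0, 0))


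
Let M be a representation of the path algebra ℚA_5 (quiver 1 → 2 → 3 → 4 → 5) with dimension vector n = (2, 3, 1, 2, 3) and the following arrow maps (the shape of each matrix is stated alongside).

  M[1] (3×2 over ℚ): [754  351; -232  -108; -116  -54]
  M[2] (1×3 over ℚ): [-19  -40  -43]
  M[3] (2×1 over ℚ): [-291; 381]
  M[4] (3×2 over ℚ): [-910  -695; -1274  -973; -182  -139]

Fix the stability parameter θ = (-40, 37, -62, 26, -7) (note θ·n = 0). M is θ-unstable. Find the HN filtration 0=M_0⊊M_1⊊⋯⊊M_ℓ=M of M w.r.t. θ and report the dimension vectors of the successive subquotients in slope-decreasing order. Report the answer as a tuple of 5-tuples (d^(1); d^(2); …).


Via rank(M_{q-1}∘⋯∘M_p): M ≅ I[1,1], I[1,5], I[2,2]^2, I[4,4], I[5,5]^2.
μ_θ-semistable layers: μ^(1)=37; μ^(2)=26; μ^(3)=19/2; μ^(4)=-7; μ^(5)=-25/2; μ^(6)=-40

((0, 2, 0, 0, 0); (0, 0, 0, 1, 0); (0, 0, 0, 1, 1); (0, 0, 0, 0, 2); (0, 1, 1, 0, 0); (2, 0, 0, 0, 0))


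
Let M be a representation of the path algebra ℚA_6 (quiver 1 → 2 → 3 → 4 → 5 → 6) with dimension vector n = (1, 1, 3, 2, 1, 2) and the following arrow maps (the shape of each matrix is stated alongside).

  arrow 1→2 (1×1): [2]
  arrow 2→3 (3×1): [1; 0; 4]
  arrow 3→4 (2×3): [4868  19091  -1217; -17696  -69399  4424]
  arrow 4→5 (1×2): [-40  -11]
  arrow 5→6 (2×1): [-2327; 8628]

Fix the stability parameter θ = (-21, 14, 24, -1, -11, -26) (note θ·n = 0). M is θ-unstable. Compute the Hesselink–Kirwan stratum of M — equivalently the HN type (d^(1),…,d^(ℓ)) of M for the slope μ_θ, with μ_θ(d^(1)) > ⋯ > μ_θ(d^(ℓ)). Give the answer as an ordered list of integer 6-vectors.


Barcode: M ≅ I[1,3], I[3,4], I[3,6], I[6,6]. HN layers by μ_θ (6 steps, strictly decreasing):
  μ^(1)=24; μ^(2)=14; μ^(3)=23/2; μ^(4)=-7/2; μ^(5)=-21; μ^(6)=-26

((0, 0, 1, 0, 0, 0); (0, 1, 0, 0, 0, 0); (0, 0, 1, 1, 0, 0); (0, 0, 1, 1, 1, 1); (1, 0, 0, 0, 0, 0); (0, 0, 0, 0, 0, 1))


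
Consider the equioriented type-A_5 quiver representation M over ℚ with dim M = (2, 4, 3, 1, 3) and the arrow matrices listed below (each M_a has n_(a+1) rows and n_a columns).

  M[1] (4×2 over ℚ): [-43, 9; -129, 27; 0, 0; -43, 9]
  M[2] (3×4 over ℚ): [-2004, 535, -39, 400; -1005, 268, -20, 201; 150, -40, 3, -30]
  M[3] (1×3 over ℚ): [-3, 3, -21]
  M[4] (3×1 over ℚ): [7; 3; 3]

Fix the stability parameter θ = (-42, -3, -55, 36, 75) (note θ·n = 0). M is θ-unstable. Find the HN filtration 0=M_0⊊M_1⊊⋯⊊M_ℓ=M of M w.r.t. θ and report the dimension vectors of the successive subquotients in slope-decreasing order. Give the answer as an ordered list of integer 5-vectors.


Via rank(M_{q-1}∘⋯∘M_p): M ≅ I[1,1], I[1,5], I[2,2], I[2,3]^2, I[5,5]^2.
μ_θ-semistable layers: μ^(1)=75; μ^(2)=36; μ^(3)=-3; μ^(4)=-29; μ^(5)=-42

((0, 0, 0, 0, 3); (0, 0, 0, 1, 0); (0, 1, 0, 0, 0); (0, 3, 3, 0, 0); (2, 0, 0, 0, 0))


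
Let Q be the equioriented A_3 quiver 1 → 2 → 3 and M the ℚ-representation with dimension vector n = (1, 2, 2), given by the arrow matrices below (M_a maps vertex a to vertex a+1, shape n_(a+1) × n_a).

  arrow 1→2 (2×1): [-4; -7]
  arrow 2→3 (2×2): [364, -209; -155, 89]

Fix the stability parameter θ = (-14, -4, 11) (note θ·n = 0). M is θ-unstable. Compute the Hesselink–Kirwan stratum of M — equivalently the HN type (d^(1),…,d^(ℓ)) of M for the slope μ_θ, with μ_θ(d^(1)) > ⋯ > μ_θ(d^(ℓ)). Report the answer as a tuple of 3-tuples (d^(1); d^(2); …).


Barcode: M ≅ I[1,3], I[2,3]. HN layers by μ_θ (3 steps, strictly decreasing):
  μ^(1)=11; μ^(2)=-4; μ^(3)=-14

((0, 0, 2); (0, 2, 0); (1, 0, 0))


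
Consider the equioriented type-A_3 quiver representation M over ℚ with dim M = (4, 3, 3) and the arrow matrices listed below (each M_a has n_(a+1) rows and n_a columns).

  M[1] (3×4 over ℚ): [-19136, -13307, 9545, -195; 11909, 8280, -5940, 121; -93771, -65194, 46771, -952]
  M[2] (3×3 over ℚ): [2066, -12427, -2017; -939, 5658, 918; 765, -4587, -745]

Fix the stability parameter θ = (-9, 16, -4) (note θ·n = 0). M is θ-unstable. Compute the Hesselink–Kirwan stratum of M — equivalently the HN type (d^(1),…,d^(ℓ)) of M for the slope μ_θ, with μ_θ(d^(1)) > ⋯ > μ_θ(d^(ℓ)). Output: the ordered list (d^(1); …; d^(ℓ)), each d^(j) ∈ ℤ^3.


Barcode: M ≅ I[1,1], I[1,2], I[1,3]^2, I[3,3]. HN layers by μ_θ (4 steps, strictly decreasing):
  μ^(1)=16; μ^(2)=6; μ^(3)=-4; μ^(4)=-9

((0, 1, 0); (0, 2, 2); (0, 0, 1); (4, 0, 0))


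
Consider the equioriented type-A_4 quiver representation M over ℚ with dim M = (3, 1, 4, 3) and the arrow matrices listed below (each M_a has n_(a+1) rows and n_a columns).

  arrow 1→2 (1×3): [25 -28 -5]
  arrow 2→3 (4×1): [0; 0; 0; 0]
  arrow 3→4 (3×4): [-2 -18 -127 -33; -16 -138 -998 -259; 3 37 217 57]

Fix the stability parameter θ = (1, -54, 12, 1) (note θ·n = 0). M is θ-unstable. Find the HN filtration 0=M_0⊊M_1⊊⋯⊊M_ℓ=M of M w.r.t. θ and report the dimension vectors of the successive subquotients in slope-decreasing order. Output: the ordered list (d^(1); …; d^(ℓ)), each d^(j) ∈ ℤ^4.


Interval decomposition of M: I[1,1]^2, I[1,2], I[3,3], I[3,4]^3.
HN type (ℓ=4): μ^(1)=12; μ^(2)=13/2; μ^(3)=1; μ^(4)=-53/2

((0, 0, 1, 0); (0, 0, 3, 3); (2, 0, 0, 0); (1, 1, 0, 0))


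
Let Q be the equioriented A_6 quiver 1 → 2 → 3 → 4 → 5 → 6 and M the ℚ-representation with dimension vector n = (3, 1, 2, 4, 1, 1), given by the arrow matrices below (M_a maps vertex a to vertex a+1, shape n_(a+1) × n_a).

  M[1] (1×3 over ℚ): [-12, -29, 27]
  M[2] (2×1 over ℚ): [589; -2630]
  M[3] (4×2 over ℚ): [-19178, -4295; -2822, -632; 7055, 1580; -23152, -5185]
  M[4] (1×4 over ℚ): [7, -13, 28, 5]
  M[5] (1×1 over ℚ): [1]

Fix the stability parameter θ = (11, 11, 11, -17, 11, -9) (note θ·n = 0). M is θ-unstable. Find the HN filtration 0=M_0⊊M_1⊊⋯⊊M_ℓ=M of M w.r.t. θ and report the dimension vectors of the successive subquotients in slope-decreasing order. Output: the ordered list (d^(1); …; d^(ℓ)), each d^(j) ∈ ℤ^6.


Barcode: M ≅ I[1,1]^2, I[1,4], I[3,6], I[4,4]^2. HN layers by μ_θ (5 steps, strictly decreasing):
  μ^(1)=11; μ^(2)=4; μ^(3)=1; μ^(4)=-3; μ^(5)=-17

((2, 0, 0, 0, 0, 0); (1, 1, 1, 1, 0, 0); (0, 0, 0, 0, 1, 1); (0, 0, 1, 1, 0, 0); (0, 0, 0, 2, 0, 0))


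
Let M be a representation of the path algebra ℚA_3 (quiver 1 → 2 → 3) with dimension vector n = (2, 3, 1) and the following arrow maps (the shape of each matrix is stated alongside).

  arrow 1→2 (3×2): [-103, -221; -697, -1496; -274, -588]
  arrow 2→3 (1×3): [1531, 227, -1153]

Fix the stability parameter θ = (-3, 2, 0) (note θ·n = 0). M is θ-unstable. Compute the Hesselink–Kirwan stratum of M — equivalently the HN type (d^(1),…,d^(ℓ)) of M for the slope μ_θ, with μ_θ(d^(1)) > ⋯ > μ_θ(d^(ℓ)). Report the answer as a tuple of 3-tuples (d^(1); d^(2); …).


Interval decomposition of M: I[1,2], I[1,3], I[2,2].
HN type (ℓ=3): μ^(1)=2; μ^(2)=1; μ^(3)=-3

((0, 2, 0); (0, 1, 1); (2, 0, 0))


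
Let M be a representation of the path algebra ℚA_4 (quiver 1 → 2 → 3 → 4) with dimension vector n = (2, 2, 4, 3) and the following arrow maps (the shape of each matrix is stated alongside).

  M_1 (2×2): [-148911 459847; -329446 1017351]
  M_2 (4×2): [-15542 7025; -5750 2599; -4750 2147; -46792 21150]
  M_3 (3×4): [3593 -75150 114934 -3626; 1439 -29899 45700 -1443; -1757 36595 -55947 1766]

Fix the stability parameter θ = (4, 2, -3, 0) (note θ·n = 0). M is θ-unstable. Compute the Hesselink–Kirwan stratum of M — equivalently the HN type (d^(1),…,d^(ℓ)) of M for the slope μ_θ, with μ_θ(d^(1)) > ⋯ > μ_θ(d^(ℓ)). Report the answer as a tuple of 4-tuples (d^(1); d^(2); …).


Via rank(M_{q-1}∘⋯∘M_p): M ≅ I[1,3], I[1,4], I[3,4]^2.
μ_θ-semistable layers: μ^(1)=1; μ^(2)=3/4; μ^(3)=0; μ^(4)=-3

((1, 1, 1, 0); (1, 1, 1, 1); (0, 0, 0, 2); (0, 0, 2, 0))


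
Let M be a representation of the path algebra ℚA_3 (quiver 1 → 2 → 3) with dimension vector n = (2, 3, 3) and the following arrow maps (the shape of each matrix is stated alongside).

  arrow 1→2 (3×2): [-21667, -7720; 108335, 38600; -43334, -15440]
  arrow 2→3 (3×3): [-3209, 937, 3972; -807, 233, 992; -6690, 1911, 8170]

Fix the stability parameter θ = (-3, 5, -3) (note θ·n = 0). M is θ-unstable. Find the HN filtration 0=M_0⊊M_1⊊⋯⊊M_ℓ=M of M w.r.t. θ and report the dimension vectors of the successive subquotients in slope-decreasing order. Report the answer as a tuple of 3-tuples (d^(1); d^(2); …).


Interval decomposition of M: I[1,1], I[1,3], I[2,3]^2.
HN type (ℓ=2): μ^(1)=1; μ^(2)=-3

((0, 3, 3); (2, 0, 0))


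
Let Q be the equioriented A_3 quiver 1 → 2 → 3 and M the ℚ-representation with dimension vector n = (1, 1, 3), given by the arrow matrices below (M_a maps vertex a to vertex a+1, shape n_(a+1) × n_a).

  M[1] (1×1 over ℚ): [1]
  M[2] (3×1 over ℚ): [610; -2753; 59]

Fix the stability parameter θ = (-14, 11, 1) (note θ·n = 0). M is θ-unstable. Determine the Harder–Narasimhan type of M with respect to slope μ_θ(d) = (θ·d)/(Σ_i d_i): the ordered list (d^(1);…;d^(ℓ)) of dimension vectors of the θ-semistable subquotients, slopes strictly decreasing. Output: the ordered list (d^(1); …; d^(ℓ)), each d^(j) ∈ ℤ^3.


Via rank(M_{q-1}∘⋯∘M_p): M ≅ I[1,3], I[3,3]^2.
μ_θ-semistable layers: μ^(1)=6; μ^(2)=1; μ^(3)=-14

((0, 1, 1); (0, 0, 2); (1, 0, 0))


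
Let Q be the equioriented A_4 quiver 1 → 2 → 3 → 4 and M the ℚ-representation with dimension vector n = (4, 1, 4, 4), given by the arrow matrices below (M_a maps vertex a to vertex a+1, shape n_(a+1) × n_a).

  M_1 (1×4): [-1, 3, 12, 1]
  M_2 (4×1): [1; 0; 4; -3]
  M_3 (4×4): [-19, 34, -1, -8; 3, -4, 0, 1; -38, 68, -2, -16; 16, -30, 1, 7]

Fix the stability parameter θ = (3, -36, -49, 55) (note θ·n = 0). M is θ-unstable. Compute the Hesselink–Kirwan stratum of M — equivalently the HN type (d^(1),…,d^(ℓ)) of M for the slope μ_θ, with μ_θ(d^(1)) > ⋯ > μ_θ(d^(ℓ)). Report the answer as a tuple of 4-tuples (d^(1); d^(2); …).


Interval decomposition of M: I[1,1]^3, I[1,4], I[3,3]^2, I[3,4], I[4,4]^2.
HN type (ℓ=4): μ^(1)=55; μ^(2)=3; μ^(3)=-82/3; μ^(4)=-49

((0, 0, 0, 4); (3, 0, 0, 0); (1, 1, 1, 0); (0, 0, 3, 0))


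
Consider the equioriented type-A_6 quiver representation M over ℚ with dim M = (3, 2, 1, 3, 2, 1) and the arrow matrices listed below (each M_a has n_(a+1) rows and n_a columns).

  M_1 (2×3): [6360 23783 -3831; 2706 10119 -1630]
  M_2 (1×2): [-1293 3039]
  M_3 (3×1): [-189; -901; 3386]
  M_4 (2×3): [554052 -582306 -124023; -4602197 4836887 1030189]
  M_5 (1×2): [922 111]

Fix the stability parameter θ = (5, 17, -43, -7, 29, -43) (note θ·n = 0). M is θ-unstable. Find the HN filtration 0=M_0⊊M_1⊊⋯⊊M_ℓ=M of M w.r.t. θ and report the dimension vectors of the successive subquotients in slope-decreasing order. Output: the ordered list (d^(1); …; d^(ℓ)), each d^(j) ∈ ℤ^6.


Interval decomposition of M: I[1,1], I[1,2], I[1,4], I[4,5], I[4,6].
HN type (ℓ=4): μ^(1)=29; μ^(2)=17; μ^(3)=5; μ^(4)=-7

((0, 0, 0, 0, 1, 0); (0, 1, 0, 0, 0, 0); (2, 0, 0, 0, 0, 0); (1, 1, 1, 3, 1, 1))


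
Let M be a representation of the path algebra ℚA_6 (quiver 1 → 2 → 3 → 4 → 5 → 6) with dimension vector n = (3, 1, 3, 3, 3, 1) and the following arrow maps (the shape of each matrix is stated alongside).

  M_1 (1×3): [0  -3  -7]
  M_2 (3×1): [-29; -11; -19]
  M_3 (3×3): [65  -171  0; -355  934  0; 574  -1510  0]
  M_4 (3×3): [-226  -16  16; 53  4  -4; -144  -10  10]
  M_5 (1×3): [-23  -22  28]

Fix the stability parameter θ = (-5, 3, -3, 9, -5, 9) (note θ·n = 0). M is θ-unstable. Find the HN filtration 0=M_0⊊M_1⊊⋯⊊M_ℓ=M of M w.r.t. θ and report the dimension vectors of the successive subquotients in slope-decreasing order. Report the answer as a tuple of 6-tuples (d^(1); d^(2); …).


Interval decomposition of M: I[1,1]^2, I[1,5], I[3,3], I[3,5], I[4,4], I[5,6].
HN type (ℓ=5): μ^(1)=9; μ^(2)=2; μ^(3)=0; μ^(4)=-3; μ^(5)=-5

((0, 0, 0, 1, 0, 1); (0, 0, 0, 2, 2, 0); (0, 1, 1, 0, 0, 0); (0, 0, 2, 0, 0, 0); (3, 0, 0, 0, 1, 0))


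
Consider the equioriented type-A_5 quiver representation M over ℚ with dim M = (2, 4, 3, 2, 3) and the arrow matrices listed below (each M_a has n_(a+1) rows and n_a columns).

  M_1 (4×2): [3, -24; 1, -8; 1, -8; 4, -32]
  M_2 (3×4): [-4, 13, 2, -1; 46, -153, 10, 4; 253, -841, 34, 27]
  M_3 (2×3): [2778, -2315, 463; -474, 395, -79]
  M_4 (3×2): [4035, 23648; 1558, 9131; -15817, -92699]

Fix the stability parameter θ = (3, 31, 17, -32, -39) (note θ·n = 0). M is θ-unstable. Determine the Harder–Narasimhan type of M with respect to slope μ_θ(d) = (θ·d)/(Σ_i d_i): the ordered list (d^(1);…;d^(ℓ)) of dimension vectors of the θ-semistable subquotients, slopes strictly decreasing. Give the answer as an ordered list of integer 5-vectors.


Via rank(M_{q-1}∘⋯∘M_p): M ≅ I[1,1], I[1,5], I[2,2], I[2,3]^2, I[4,5], I[5,5].
μ_θ-semistable layers: μ^(1)=31; μ^(2)=24; μ^(3)=3; μ^(4)=-4; μ^(5)=-71/2; μ^(6)=-39

((0, 1, 0, 0, 0); (0, 2, 2, 0, 0); (1, 0, 0, 0, 0); (1, 1, 1, 1, 1); (0, 0, 0, 1, 1); (0, 0, 0, 0, 1))


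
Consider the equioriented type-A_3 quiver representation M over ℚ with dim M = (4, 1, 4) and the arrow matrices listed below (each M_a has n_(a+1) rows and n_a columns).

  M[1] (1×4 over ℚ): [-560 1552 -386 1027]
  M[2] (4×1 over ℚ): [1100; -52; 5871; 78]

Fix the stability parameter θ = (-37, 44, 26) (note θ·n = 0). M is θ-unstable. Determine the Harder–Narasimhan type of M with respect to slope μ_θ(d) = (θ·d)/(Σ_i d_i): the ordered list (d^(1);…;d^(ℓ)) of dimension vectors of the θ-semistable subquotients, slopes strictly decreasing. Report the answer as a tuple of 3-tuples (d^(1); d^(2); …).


Interval decomposition of M: I[1,1]^3, I[1,3], I[3,3]^3.
HN type (ℓ=3): μ^(1)=35; μ^(2)=26; μ^(3)=-37

((0, 1, 1); (0, 0, 3); (4, 0, 0))


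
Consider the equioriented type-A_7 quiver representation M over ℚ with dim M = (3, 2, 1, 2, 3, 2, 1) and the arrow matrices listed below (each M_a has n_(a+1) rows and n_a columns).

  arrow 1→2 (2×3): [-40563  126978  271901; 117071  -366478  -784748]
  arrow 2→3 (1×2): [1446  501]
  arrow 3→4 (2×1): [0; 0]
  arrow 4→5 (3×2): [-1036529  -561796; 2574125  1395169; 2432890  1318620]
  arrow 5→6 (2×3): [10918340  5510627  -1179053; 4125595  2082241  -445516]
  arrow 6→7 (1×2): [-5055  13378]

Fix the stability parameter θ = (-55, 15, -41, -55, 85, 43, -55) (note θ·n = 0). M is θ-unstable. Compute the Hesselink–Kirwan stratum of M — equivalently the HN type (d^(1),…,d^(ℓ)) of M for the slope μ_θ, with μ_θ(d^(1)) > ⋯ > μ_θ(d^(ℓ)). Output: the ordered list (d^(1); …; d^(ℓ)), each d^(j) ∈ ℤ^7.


Barcode: M ≅ I[1,1], I[1,2], I[1,3], I[4,6], I[4,7], I[5,5]. HN layers by μ_θ (6 steps, strictly decreasing):
  μ^(1)=85; μ^(2)=64; μ^(3)=73/3; μ^(4)=15; μ^(5)=-13; μ^(6)=-55

((0, 0, 0, 0, 1, 0, 0); (0, 0, 0, 0, 1, 1, 0); (0, 0, 0, 0, 1, 1, 1); (0, 1, 0, 0, 0, 0, 0); (0, 1, 1, 0, 0, 0, 0); (3, 0, 0, 2, 0, 0, 0))


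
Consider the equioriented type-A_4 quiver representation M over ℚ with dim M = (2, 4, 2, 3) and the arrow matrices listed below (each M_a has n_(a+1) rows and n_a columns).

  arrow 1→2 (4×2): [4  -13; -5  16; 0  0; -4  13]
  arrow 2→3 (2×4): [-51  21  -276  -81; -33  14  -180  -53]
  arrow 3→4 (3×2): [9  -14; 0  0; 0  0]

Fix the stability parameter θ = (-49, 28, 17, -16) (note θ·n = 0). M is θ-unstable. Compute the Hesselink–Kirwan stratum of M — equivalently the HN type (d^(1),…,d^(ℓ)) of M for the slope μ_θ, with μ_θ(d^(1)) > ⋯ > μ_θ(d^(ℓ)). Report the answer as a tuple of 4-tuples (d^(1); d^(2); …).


Barcode: M ≅ I[1,2], I[1,4], I[2,2], I[2,3], I[4,4]^2. HN layers by μ_θ (5 steps, strictly decreasing):
  μ^(1)=28; μ^(2)=45/2; μ^(3)=29/3; μ^(4)=-16; μ^(5)=-49

((0, 2, 0, 0); (0, 1, 1, 0); (0, 1, 1, 1); (0, 0, 0, 2); (2, 0, 0, 0))


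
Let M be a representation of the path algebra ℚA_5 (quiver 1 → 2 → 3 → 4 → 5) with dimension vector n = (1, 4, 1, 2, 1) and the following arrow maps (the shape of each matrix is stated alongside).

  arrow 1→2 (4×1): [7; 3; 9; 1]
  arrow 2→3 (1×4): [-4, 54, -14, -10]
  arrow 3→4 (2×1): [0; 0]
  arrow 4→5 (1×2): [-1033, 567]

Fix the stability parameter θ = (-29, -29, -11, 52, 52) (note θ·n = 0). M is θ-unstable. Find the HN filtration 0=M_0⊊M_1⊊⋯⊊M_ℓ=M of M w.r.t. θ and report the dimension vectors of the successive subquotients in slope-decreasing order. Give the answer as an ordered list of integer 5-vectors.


Interval decomposition of M: I[1,3], I[2,2]^3, I[4,4], I[4,5].
HN type (ℓ=3): μ^(1)=52; μ^(2)=-11; μ^(3)=-29

((0, 0, 0, 2, 1); (0, 0, 1, 0, 0); (1, 4, 0, 0, 0))


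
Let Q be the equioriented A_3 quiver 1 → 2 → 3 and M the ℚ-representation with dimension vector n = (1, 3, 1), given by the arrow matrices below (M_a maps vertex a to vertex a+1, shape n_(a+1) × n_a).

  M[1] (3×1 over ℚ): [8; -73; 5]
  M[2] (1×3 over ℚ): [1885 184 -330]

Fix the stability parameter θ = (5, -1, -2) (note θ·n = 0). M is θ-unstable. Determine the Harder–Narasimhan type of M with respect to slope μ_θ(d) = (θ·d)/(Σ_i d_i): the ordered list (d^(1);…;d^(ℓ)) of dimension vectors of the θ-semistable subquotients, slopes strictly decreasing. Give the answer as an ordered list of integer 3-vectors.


Via rank(M_{q-1}∘⋯∘M_p): M ≅ I[1,3], I[2,2]^2.
μ_θ-semistable layers: μ^(1)=2/3; μ^(2)=-1

((1, 1, 1); (0, 2, 0))


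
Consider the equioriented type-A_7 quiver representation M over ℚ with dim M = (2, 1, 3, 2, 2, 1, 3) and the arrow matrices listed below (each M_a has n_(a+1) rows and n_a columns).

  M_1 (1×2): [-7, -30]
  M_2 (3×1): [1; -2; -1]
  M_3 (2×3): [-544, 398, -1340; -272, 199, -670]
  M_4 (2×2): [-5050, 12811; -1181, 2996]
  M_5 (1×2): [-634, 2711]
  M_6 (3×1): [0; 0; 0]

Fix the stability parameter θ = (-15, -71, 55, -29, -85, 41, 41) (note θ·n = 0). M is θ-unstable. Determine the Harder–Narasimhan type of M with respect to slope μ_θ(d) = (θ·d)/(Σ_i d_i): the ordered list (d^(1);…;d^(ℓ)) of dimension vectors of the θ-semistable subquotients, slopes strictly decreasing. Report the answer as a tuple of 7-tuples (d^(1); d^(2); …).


Interval decomposition of M: I[1,1], I[1,3], I[3,3], I[3,5], I[4,6], I[7,7]^3.
HN type (ℓ=6): μ^(1)=55; μ^(2)=41; μ^(3)=-15; μ^(4)=-59/3; μ^(5)=-43; μ^(6)=-57

((0, 0, 2, 0, 0, 0, 0); (0, 0, 0, 0, 0, 1, 3); (1, 0, 0, 0, 0, 0, 0); (0, 0, 1, 1, 1, 0, 0); (1, 1, 0, 0, 0, 0, 0); (0, 0, 0, 1, 1, 0, 0))


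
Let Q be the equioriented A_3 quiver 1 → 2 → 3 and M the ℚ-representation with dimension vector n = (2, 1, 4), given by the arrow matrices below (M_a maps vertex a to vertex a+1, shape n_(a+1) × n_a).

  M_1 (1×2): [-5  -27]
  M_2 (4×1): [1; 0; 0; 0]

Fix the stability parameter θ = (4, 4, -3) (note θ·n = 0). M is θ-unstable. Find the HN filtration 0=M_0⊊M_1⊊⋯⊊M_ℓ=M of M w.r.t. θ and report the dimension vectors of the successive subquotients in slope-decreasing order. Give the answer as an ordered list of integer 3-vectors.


Interval decomposition of M: I[1,1], I[1,3], I[3,3]^3.
HN type (ℓ=3): μ^(1)=4; μ^(2)=5/3; μ^(3)=-3

((1, 0, 0); (1, 1, 1); (0, 0, 3))


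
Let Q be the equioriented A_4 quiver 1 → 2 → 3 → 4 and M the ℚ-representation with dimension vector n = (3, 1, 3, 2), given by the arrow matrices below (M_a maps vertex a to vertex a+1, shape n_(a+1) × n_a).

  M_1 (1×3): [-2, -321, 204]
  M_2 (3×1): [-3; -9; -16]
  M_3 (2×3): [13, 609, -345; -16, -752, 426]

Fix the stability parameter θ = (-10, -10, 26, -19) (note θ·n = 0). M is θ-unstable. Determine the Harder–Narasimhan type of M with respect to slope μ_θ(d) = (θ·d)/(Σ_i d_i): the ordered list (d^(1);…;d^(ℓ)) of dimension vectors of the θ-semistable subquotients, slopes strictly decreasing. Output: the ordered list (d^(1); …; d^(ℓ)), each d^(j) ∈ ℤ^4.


Interval decomposition of M: I[1,1]^2, I[1,3], I[3,4]^2.
HN type (ℓ=3): μ^(1)=26; μ^(2)=7/2; μ^(3)=-10

((0, 0, 1, 0); (0, 0, 2, 2); (3, 1, 0, 0))


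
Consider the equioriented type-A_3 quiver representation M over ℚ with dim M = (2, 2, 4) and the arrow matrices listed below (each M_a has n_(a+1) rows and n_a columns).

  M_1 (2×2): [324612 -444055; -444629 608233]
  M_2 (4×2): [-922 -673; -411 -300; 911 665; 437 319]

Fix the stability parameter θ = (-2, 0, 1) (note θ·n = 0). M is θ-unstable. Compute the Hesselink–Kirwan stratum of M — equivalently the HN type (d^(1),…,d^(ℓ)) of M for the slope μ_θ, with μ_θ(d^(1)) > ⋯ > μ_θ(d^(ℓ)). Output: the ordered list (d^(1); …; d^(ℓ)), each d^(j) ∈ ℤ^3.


Via rank(M_{q-1}∘⋯∘M_p): M ≅ I[1,3]^2, I[3,3]^2.
μ_θ-semistable layers: μ^(1)=1; μ^(2)=0; μ^(3)=-2

((0, 0, 4); (0, 2, 0); (2, 0, 0))


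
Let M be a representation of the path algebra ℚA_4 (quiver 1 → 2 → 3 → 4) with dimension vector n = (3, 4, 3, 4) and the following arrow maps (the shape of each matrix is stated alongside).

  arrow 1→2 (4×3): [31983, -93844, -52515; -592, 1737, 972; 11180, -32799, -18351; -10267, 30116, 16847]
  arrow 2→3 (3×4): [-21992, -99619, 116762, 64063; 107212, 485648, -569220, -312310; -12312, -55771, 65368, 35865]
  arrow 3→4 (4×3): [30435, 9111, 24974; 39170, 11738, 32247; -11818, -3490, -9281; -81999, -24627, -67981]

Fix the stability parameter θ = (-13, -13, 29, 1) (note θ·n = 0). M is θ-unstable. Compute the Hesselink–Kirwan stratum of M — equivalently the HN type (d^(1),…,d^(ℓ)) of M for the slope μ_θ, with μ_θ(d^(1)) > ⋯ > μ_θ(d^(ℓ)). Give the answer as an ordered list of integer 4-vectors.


Via rank(M_{q-1}∘⋯∘M_p): M ≅ I[1,3], I[1,4]^2, I[2,2], I[4,4]^2.
μ_θ-semistable layers: μ^(1)=29; μ^(2)=15; μ^(3)=1; μ^(4)=-13

((0, 0, 1, 0); (0, 0, 2, 2); (0, 0, 0, 2); (3, 4, 0, 0))


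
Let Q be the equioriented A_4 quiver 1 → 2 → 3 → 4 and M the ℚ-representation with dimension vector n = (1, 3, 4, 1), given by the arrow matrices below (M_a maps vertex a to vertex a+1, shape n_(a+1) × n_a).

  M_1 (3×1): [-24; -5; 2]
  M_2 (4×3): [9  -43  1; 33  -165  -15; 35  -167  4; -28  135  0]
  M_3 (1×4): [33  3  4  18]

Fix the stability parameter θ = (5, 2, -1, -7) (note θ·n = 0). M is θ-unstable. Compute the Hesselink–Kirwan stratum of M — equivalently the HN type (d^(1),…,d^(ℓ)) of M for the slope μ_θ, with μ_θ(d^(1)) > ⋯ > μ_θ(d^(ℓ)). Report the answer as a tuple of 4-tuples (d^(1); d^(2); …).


Interval decomposition of M: I[1,3], I[2,3], I[2,4], I[3,3].
HN type (ℓ=4): μ^(1)=2; μ^(2)=1/2; μ^(3)=-1; μ^(4)=-2

((1, 1, 1, 0); (0, 1, 1, 0); (0, 0, 1, 0); (0, 1, 1, 1))


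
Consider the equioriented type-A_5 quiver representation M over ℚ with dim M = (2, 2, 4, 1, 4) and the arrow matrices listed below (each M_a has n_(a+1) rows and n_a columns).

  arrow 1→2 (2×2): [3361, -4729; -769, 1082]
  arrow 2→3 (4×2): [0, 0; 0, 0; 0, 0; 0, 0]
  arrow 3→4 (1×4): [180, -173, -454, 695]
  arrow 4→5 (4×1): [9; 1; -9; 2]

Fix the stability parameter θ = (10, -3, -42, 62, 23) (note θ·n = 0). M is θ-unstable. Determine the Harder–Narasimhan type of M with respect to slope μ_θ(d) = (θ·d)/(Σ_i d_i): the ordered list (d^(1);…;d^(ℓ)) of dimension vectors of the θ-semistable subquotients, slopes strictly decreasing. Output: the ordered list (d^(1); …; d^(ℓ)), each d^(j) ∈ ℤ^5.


Interval decomposition of M: I[1,2]^2, I[3,3]^3, I[3,5], I[5,5]^3.
HN type (ℓ=4): μ^(1)=85/2; μ^(2)=23; μ^(3)=7/2; μ^(4)=-42

((0, 0, 0, 1, 1); (0, 0, 0, 0, 3); (2, 2, 0, 0, 0); (0, 0, 4, 0, 0))


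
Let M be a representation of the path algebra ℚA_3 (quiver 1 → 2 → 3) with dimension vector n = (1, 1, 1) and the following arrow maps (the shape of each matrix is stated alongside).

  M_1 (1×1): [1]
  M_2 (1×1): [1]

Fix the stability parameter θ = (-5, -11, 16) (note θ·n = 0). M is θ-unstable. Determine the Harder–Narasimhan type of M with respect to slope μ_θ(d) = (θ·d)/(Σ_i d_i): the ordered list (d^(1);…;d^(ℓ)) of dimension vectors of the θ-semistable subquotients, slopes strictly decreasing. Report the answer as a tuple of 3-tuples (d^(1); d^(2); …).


Interval decomposition of M: I[1,3].
HN type (ℓ=2): μ^(1)=16; μ^(2)=-8

((0, 0, 1); (1, 1, 0))


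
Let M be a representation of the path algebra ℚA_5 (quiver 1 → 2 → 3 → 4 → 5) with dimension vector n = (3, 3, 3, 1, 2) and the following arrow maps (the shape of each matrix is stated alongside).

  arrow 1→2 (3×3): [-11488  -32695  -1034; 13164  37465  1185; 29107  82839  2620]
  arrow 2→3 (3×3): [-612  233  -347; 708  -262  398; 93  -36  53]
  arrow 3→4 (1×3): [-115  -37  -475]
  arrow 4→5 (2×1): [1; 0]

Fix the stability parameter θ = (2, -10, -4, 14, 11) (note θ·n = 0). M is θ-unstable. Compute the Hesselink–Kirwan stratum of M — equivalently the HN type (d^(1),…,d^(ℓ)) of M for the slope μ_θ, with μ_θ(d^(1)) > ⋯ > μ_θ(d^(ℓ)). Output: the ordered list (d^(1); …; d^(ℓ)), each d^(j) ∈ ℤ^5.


Interval decomposition of M: I[1,2], I[1,3], I[1,5], I[3,3], I[5,5].
HN type (ℓ=3): μ^(1)=25/2; μ^(2)=11; μ^(3)=-4

((0, 0, 0, 1, 1); (0, 0, 0, 0, 1); (3, 3, 3, 0, 0))


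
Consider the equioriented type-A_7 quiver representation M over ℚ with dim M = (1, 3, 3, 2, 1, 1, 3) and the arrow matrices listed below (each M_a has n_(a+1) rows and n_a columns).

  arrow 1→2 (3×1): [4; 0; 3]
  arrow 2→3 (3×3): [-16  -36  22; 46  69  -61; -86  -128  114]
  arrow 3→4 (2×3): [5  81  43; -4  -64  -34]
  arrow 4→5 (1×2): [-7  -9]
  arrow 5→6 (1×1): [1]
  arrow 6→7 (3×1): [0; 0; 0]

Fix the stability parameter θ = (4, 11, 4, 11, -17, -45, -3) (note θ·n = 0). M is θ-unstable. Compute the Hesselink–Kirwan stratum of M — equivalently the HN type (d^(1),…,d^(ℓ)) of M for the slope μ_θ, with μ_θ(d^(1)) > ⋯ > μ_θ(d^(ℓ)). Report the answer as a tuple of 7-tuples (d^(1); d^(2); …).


Via rank(M_{q-1}∘⋯∘M_p): M ≅ I[1,6], I[2,3], I[2,4], I[7,7]^3.
μ_θ-semistable layers: μ^(1)=11; μ^(2)=15/2; μ^(3)=-3; μ^(4)=-16/3

((0, 0, 0, 1, 0, 0, 0); (0, 2, 2, 0, 0, 0, 0); (0, 0, 0, 0, 0, 0, 3); (1, 1, 1, 1, 1, 1, 0))


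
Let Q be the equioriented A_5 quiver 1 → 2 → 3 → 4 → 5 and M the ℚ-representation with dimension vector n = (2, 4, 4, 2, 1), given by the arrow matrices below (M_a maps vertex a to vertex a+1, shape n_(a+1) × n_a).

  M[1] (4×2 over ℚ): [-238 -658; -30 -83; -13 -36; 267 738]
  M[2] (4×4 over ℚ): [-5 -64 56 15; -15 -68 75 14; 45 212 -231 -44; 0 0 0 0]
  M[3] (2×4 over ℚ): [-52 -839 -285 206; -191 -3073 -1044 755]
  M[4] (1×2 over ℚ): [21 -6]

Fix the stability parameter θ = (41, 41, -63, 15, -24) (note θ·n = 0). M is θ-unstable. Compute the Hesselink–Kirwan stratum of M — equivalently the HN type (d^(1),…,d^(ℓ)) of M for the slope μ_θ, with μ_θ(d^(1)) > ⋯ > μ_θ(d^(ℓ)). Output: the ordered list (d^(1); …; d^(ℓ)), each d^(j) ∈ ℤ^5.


Via rank(M_{q-1}∘⋯∘M_p): M ≅ I[1,3], I[1,4], I[2,2]^2, I[3,3], I[3,5].
μ_θ-semistable layers: μ^(1)=41; μ^(2)=15; μ^(3)=19/3; μ^(4)=-9/2; μ^(5)=-63

((0, 2, 0, 0, 0); (0, 0, 0, 1, 0); (2, 2, 2, 0, 0); (0, 0, 0, 1, 1); (0, 0, 2, 0, 0))


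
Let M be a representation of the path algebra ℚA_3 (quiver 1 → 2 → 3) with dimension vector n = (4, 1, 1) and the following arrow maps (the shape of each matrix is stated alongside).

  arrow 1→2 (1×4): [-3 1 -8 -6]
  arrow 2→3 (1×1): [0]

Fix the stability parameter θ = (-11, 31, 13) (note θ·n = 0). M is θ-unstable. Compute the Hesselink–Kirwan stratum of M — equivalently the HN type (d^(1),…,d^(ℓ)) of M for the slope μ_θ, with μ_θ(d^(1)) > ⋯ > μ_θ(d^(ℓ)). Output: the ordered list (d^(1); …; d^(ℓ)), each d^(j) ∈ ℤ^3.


Via rank(M_{q-1}∘⋯∘M_p): M ≅ I[1,1]^3, I[1,2], I[3,3].
μ_θ-semistable layers: μ^(1)=31; μ^(2)=13; μ^(3)=-11

((0, 1, 0); (0, 0, 1); (4, 0, 0))


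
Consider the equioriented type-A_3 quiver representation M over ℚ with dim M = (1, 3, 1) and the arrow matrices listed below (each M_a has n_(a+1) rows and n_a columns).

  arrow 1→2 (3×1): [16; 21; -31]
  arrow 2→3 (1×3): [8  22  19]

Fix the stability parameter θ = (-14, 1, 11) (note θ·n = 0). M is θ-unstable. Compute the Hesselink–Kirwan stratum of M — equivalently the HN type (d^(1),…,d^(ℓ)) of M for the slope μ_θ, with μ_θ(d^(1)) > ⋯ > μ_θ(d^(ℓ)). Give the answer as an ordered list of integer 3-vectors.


Interval decomposition of M: I[1,3], I[2,2]^2.
HN type (ℓ=3): μ^(1)=11; μ^(2)=1; μ^(3)=-14

((0, 0, 1); (0, 3, 0); (1, 0, 0))


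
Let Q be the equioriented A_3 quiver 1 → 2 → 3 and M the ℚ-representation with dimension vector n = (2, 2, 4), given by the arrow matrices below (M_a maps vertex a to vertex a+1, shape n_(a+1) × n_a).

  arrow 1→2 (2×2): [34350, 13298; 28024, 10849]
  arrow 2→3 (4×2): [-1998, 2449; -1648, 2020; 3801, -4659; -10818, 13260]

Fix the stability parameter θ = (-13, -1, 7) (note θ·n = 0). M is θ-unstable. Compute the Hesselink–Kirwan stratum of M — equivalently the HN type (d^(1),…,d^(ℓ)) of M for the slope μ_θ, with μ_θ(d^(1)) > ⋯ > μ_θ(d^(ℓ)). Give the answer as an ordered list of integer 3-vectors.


Via rank(M_{q-1}∘⋯∘M_p): M ≅ I[1,3]^2, I[3,3]^2.
μ_θ-semistable layers: μ^(1)=7; μ^(2)=-1; μ^(3)=-13

((0, 0, 4); (0, 2, 0); (2, 0, 0))


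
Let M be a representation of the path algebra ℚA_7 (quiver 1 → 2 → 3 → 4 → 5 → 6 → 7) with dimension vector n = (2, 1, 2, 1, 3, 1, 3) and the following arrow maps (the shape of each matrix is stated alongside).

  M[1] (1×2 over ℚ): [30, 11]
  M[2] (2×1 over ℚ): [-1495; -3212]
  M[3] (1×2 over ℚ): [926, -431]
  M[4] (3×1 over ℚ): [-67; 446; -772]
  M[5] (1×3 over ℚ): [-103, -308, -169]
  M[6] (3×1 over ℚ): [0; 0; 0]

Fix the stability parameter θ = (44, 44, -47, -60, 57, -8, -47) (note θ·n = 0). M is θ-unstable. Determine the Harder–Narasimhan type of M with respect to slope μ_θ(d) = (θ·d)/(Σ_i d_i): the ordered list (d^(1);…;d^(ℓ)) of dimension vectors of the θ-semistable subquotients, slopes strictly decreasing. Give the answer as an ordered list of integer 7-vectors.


Barcode: M ≅ I[1,1], I[1,6], I[3,3], I[5,5]^2, I[7,7]^3. HN layers by μ_θ (5 steps, strictly decreasing):
  μ^(1)=57; μ^(2)=44; μ^(3)=49/2; μ^(4)=-19/4; μ^(5)=-47

((0, 0, 0, 0, 2, 0, 0); (1, 0, 0, 0, 0, 0, 0); (0, 0, 0, 0, 1, 1, 0); (1, 1, 1, 1, 0, 0, 0); (0, 0, 1, 0, 0, 0, 3))


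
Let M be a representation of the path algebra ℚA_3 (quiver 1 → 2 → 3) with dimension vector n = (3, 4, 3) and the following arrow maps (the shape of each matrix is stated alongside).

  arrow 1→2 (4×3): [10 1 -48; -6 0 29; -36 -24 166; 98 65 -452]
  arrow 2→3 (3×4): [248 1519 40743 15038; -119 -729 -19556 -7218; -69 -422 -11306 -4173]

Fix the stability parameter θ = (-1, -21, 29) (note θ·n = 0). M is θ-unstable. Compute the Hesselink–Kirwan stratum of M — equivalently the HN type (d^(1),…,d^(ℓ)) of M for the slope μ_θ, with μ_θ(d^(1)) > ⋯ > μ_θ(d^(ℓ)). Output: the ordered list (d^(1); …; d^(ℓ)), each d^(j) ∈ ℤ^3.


Barcode: M ≅ I[1,1], I[1,3]^2, I[2,2], I[2,3]. HN layers by μ_θ (4 steps, strictly decreasing):
  μ^(1)=29; μ^(2)=-1; μ^(3)=-11; μ^(4)=-21

((0, 0, 3); (1, 0, 0); (2, 2, 0); (0, 2, 0))


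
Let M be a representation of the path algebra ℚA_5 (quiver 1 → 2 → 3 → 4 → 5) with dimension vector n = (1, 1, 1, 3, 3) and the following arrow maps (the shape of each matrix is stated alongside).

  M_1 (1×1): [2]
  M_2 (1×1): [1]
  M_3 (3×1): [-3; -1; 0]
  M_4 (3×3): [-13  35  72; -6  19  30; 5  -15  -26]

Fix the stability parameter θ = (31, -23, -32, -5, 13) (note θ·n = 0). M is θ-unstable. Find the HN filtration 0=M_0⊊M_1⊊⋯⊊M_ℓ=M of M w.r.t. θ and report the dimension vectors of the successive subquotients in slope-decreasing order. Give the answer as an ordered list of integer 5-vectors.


Interval decomposition of M: I[1,5], I[4,5]^2.
HN type (ℓ=3): μ^(1)=13; μ^(2)=-5; μ^(3)=-8

((0, 0, 0, 0, 3); (0, 0, 0, 3, 0); (1, 1, 1, 0, 0))


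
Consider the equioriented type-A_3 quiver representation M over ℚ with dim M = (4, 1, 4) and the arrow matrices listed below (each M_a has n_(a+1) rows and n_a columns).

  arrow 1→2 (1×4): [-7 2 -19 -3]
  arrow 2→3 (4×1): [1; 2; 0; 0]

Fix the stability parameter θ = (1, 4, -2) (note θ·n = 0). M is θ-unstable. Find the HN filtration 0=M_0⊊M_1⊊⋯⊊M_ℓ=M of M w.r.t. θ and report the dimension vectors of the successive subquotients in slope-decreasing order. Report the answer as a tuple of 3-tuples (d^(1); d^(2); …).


Interval decomposition of M: I[1,1]^3, I[1,3], I[3,3]^3.
HN type (ℓ=2): μ^(1)=1; μ^(2)=-2

((4, 1, 1); (0, 0, 3))


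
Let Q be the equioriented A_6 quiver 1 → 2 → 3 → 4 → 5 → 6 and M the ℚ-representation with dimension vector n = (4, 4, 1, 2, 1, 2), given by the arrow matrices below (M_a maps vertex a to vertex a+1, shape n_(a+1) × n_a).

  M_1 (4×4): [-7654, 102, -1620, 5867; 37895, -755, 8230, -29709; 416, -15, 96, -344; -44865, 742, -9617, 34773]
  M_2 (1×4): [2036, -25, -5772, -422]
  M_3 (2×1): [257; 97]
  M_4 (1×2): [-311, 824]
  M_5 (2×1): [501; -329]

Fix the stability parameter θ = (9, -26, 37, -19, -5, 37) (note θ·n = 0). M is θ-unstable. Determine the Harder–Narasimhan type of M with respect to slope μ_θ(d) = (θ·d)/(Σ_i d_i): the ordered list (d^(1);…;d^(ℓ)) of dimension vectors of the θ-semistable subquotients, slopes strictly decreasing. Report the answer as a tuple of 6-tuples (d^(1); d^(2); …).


Interval decomposition of M: I[1,2]^3, I[1,6], I[4,4], I[6,6].
HN type (ℓ=4): μ^(1)=37; μ^(2)=13/3; μ^(3)=-17/2; μ^(4)=-19

((0, 0, 0, 0, 0, 2); (0, 0, 1, 1, 1, 0); (4, 4, 0, 0, 0, 0); (0, 0, 0, 1, 0, 0))


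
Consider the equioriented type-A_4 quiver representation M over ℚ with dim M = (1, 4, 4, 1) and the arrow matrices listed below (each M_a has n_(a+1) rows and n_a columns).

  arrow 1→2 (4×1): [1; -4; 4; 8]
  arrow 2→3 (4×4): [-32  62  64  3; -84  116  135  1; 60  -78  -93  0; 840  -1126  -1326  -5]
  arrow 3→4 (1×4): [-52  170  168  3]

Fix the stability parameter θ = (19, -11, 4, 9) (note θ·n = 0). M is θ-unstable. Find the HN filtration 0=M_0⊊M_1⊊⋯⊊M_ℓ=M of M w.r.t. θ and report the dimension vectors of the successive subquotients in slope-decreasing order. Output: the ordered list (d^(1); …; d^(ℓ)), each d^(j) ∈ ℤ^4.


Interval decomposition of M: I[1,2], I[2,2], I[2,3], I[2,4], I[3,3]^2.
HN type (ℓ=3): μ^(1)=9; μ^(2)=4; μ^(3)=-11

((0, 0, 0, 1); (1, 1, 4, 0); (0, 3, 0, 0))


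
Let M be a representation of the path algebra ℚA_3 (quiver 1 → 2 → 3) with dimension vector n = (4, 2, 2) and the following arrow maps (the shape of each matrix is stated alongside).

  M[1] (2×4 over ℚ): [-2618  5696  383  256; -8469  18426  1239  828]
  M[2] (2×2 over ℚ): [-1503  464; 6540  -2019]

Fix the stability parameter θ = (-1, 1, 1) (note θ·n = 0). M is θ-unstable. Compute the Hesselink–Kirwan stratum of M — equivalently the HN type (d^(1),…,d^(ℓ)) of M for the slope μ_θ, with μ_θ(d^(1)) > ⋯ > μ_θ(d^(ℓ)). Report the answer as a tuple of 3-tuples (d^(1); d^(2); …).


Via rank(M_{q-1}∘⋯∘M_p): M ≅ I[1,1]^2, I[1,3]^2.
μ_θ-semistable layers: μ^(1)=1; μ^(2)=-1

((0, 2, 2); (4, 0, 0))


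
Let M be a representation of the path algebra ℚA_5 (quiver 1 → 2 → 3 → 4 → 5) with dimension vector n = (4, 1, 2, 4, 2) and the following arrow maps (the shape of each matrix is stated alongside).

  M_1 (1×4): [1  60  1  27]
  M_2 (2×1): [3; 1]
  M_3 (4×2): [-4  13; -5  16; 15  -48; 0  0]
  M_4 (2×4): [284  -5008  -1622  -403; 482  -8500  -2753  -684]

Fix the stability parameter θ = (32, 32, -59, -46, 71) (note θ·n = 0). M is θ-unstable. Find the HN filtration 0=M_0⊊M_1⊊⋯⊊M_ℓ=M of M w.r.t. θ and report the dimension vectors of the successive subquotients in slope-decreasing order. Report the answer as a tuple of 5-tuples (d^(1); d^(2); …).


Via rank(M_{q-1}∘⋯∘M_p): M ≅ I[1,1]^3, I[1,5], I[3,4], I[4,4], I[4,5].
μ_θ-semistable layers: μ^(1)=71; μ^(2)=32; μ^(3)=-41/4; μ^(4)=-46; μ^(5)=-59

((0, 0, 0, 0, 2); (3, 0, 0, 0, 0); (1, 1, 1, 1, 0); (0, 0, 0, 3, 0); (0, 0, 1, 0, 0))
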